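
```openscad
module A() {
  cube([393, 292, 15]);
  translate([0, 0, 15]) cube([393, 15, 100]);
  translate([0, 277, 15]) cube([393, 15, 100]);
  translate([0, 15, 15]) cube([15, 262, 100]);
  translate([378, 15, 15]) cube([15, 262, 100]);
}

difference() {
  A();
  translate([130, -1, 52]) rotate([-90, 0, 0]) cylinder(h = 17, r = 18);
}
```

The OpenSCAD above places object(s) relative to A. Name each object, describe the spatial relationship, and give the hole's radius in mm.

The subtracted cylinder has r = 18 mm.

A is an open box. The open box has a circular hole through its front wall. The hole's radius is 18 mm.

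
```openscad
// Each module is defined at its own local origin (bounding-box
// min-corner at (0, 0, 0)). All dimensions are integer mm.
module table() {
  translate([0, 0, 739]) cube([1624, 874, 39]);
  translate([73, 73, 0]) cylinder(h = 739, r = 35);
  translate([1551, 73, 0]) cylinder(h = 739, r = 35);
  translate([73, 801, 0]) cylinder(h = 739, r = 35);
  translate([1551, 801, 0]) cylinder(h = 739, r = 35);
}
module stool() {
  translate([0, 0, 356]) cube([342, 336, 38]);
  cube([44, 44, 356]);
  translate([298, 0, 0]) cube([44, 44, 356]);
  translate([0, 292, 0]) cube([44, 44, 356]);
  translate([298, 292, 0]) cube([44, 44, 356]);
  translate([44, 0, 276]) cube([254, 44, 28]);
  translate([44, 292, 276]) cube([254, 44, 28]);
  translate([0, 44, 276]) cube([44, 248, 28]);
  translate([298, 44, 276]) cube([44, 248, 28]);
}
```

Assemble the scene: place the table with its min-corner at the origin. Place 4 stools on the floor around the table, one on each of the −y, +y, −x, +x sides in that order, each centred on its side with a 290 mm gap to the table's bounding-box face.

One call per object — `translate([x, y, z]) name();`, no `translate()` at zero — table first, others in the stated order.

table();
translate([641, -626, 0]) stool();
translate([641, 1164, 0]) stool();
translate([-632, 269, 0]) stool();
translate([1914, 269, 0]) stool();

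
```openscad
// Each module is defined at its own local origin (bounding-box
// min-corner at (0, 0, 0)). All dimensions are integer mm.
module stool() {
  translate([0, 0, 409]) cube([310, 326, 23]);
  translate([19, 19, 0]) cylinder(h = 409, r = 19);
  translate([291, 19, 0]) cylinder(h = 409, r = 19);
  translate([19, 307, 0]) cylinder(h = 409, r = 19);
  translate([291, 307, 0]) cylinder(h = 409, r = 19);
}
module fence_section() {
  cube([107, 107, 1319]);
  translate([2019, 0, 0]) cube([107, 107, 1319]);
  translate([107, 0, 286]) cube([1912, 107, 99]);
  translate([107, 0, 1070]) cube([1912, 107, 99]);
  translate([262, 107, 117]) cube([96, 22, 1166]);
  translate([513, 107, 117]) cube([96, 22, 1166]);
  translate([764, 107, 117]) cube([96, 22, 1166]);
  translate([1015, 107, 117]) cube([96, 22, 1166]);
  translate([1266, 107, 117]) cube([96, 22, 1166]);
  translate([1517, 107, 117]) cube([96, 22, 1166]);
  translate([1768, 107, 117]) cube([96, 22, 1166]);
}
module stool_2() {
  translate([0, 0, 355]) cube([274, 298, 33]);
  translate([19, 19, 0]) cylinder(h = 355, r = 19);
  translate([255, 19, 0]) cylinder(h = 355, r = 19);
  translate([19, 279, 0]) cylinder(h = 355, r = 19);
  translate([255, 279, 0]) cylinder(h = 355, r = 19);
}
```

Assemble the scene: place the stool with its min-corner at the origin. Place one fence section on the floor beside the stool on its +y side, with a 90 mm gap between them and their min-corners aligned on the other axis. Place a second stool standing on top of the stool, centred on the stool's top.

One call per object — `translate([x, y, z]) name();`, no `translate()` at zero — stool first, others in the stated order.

stool();
translate([0, 416, 0]) fence_section();
translate([18, 14, 432]) stool_2();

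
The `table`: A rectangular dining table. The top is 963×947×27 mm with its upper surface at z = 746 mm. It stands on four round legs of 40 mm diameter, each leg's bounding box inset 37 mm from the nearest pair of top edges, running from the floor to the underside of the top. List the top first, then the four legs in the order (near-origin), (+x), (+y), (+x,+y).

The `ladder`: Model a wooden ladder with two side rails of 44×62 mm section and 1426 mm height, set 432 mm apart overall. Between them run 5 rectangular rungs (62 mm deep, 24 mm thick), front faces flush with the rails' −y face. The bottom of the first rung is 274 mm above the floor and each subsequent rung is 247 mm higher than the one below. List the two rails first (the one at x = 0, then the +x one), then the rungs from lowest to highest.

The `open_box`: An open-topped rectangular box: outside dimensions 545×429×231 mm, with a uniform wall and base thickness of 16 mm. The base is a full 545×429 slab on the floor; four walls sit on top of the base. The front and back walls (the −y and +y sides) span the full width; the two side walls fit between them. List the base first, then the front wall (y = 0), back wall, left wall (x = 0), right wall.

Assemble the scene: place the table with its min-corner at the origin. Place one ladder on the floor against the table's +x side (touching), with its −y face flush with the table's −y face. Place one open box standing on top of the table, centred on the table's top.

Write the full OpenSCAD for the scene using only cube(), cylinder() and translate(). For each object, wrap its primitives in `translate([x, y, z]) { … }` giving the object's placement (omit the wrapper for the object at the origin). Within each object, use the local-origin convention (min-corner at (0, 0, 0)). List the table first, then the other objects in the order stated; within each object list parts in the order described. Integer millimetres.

translate([0, 0, 719]) cube([963, 947, 27]);
translate([57, 57, 0]) cylinder(h = 719, r = 20);
translate([906, 57, 0]) cylinder(h = 719, r = 20);
translate([57, 890, 0]) cylinder(h = 719, r = 20);
translate([906, 890, 0]) cylinder(h = 719, r = 20);
translate([963, 0, 0]) {
  cube([44, 62, 1426]);
  translate([388, 0, 0]) cube([44, 62, 1426]);
  translate([44, 0, 274]) cube([344, 62, 24]);
  translate([44, 0, 521]) cube([344, 62, 24]);
  translate([44, 0, 768]) cube([344, 62, 24]);
  translate([44, 0, 1015]) cube([344, 62, 24]);
  translate([44, 0, 1262]) cube([344, 62, 24]);
}
translate([209, 259, 746]) {
  cube([545, 429, 16]);
  translate([0, 0, 16]) cube([545, 16, 215]);
  translate([0, 413, 16]) cube([545, 16, 215]);
  translate([0, 16, 16]) cube([16, 397, 215]);
  translate([529, 16, 16]) cube([16, 397, 215]);
}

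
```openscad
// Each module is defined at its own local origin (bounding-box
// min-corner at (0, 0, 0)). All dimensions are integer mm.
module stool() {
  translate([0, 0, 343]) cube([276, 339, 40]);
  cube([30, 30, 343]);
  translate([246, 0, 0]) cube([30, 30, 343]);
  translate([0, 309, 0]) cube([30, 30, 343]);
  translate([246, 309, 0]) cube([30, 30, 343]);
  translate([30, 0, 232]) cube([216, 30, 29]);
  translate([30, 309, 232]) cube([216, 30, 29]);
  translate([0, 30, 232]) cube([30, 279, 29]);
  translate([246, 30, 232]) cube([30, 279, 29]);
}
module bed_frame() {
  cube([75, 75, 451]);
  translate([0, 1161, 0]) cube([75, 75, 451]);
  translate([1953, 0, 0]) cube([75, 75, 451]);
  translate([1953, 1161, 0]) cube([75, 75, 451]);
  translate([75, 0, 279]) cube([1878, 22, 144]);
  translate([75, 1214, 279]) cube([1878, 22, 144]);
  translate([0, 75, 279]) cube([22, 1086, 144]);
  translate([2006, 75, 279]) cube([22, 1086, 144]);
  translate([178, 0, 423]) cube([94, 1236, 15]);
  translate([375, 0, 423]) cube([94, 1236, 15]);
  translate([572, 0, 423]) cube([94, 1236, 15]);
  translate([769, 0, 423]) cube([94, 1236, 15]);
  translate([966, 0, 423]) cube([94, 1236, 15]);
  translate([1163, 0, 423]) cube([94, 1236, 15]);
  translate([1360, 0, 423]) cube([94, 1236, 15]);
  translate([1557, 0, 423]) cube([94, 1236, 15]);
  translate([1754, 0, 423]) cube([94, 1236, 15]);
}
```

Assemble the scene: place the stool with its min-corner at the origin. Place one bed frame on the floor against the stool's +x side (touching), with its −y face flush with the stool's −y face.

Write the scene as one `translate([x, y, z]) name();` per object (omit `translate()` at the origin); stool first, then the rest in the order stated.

stool();
translate([276, 0, 0]) bed_frame();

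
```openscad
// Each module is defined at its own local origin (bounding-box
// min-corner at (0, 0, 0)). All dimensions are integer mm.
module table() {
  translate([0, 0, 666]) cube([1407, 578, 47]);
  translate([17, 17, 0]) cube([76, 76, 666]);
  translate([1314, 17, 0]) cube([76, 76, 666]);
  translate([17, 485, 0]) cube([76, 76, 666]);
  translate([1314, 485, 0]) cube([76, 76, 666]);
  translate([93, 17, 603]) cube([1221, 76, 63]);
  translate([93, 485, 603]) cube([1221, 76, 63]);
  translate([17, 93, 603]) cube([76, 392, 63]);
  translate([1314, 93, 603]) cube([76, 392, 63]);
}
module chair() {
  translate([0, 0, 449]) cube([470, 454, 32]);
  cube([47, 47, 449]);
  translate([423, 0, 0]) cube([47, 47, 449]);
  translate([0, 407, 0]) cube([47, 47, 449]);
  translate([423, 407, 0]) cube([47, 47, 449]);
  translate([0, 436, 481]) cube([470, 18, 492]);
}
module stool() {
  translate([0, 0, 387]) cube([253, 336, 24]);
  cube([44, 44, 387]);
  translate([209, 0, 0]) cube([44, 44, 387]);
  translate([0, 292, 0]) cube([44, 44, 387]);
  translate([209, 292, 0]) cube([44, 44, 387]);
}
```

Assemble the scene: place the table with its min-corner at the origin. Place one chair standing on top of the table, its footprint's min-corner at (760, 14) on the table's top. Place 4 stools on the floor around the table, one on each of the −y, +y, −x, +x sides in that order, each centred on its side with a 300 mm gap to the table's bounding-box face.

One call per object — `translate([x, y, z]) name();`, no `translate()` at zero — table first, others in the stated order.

table();
translate([760, 14, 713]) chair();
translate([577, -636, 0]) stool();
translate([577, 878, 0]) stool();
translate([-553, 121, 0]) stool();
translate([1707, 121, 0]) stool();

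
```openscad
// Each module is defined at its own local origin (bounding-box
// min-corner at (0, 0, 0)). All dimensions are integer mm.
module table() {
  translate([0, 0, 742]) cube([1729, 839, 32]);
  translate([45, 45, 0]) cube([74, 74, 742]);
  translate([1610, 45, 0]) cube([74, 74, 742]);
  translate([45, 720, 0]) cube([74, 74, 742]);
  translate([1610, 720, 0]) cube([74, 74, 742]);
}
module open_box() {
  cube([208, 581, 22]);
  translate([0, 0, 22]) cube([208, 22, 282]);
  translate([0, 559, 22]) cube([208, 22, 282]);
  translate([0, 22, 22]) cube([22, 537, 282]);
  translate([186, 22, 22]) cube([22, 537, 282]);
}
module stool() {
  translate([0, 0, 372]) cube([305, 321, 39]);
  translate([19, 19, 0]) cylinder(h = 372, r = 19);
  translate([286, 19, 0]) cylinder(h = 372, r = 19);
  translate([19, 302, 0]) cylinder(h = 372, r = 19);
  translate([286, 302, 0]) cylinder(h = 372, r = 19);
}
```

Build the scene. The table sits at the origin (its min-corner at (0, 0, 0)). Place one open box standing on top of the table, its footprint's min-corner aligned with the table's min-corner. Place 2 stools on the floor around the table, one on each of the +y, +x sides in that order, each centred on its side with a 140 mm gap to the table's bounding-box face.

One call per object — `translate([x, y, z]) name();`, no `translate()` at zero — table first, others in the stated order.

table();
translate([0, 0, 774]) open_box();
translate([712, 979, 0]) stool();
translate([1869, 259, 0]) stool();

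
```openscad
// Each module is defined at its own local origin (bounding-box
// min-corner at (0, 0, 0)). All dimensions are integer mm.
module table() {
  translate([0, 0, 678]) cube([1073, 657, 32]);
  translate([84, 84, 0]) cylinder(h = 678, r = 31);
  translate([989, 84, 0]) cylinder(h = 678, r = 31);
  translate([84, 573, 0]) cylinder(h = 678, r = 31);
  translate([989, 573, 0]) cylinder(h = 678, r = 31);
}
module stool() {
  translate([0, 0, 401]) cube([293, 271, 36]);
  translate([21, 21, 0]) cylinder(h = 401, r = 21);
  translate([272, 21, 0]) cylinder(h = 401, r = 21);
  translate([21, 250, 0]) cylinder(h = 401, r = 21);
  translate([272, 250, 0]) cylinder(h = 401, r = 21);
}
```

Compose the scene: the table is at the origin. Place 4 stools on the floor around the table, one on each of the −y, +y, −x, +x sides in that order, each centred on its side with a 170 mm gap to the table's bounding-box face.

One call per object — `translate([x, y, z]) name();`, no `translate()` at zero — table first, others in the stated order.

table();
translate([390, -441, 0]) stool();
translate([390, 827, 0]) stool();
translate([-463, 193, 0]) stool();
translate([1243, 193, 0]) stool();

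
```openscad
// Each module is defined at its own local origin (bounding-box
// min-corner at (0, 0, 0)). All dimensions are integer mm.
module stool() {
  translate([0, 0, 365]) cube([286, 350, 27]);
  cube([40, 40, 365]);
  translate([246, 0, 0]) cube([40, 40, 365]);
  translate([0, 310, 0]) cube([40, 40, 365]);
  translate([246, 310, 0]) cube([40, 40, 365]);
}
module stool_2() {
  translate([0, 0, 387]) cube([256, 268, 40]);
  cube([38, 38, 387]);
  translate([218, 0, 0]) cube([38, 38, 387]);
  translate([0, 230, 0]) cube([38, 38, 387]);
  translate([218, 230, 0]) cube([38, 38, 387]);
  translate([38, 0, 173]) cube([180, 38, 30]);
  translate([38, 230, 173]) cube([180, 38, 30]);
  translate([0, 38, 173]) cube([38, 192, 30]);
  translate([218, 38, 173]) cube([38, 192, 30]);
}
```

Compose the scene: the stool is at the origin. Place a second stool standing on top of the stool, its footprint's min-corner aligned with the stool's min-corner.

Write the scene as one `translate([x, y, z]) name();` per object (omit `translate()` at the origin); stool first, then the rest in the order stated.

stool();
translate([0, 0, 392]) stool_2();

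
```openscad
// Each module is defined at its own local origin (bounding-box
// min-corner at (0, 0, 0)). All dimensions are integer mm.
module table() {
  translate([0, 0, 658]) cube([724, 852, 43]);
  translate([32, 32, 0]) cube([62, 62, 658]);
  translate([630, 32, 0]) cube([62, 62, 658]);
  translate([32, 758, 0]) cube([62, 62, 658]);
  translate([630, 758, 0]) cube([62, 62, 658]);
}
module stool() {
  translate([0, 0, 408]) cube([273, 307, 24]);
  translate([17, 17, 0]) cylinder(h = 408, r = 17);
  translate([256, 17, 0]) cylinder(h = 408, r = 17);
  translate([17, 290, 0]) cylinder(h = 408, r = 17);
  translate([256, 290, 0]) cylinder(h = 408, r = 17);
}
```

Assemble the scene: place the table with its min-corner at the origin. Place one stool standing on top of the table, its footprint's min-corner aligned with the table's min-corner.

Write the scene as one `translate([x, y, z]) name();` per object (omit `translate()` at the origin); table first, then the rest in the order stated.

table();
translate([0, 0, 701]) stool();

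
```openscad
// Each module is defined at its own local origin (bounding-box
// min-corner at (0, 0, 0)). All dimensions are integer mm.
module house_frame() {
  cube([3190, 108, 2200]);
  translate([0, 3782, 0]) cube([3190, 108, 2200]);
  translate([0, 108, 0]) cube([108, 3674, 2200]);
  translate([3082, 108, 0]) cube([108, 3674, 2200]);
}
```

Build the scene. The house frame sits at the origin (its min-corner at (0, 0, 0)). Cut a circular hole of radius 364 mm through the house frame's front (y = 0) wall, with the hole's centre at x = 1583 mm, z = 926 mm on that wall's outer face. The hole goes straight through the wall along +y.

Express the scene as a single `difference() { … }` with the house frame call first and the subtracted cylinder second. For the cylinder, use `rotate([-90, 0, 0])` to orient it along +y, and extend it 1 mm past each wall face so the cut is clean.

difference() {
  house_frame();
  translate([1583, -1, 926]) rotate([-90, 0, 0]) cylinder(h = 110, r = 364);
}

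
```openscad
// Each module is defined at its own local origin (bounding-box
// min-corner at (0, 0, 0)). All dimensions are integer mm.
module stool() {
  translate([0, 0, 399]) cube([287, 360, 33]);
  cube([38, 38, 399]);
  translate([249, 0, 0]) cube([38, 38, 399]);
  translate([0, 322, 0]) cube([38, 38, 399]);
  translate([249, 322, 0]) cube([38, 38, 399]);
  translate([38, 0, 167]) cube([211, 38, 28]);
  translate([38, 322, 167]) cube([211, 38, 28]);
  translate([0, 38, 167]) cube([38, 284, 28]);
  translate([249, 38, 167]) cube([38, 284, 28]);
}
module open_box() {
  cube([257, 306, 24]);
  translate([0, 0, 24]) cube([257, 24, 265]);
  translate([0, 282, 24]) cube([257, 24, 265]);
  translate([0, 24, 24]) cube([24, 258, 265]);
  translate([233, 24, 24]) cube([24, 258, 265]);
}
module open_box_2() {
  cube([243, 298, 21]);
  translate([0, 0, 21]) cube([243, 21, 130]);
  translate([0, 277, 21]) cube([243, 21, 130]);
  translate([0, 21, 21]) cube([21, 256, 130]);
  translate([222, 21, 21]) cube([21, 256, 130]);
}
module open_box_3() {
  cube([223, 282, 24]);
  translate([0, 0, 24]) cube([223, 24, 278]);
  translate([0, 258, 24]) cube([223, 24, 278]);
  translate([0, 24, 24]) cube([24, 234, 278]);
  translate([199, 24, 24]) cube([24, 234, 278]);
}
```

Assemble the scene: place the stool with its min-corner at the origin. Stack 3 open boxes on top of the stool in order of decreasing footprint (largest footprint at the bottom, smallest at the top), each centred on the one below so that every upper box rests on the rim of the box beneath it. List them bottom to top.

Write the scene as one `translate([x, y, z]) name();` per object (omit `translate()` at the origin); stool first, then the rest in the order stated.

stool();
translate([15, 27, 432]) open_box();
translate([22, 31, 721]) open_box_2();
translate([32, 39, 872]) open_box_3();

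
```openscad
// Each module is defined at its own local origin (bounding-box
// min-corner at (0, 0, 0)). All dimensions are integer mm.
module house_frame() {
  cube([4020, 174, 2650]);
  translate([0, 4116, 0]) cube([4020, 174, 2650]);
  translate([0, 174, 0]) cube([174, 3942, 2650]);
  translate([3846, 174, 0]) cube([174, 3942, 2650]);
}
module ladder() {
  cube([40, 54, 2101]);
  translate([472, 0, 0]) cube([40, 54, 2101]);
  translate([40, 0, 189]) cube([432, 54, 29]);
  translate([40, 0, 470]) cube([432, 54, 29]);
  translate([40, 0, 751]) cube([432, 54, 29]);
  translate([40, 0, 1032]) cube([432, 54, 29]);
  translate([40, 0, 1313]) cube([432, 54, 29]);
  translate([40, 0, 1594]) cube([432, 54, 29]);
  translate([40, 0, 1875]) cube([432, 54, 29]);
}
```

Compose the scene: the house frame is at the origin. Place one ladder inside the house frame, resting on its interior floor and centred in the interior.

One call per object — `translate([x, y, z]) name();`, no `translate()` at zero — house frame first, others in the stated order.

house_frame();
translate([1754, 2118, 0]) ladder();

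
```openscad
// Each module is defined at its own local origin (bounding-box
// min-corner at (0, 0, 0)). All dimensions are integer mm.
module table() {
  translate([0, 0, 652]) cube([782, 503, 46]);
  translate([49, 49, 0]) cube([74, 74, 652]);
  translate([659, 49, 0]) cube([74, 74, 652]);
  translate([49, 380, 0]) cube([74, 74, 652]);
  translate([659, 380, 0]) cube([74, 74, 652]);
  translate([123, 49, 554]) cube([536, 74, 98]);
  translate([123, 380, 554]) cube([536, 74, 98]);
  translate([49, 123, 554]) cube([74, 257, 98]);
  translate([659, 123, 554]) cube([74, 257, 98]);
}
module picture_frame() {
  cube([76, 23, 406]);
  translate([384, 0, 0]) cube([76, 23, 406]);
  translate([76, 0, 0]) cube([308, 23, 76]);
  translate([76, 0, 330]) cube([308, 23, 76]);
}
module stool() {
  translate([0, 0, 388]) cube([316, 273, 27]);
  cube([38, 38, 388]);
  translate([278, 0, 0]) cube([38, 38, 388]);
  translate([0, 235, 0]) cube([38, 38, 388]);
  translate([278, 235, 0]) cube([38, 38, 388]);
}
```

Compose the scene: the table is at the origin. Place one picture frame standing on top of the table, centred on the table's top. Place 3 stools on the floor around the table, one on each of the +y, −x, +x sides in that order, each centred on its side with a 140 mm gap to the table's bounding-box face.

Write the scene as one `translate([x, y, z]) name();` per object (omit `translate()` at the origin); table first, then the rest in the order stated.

table();
translate([161, 240, 698]) picture_frame();
translate([233, 643, 0]) stool();
translate([-456, 115, 0]) stool();
translate([922, 115, 0]) stool();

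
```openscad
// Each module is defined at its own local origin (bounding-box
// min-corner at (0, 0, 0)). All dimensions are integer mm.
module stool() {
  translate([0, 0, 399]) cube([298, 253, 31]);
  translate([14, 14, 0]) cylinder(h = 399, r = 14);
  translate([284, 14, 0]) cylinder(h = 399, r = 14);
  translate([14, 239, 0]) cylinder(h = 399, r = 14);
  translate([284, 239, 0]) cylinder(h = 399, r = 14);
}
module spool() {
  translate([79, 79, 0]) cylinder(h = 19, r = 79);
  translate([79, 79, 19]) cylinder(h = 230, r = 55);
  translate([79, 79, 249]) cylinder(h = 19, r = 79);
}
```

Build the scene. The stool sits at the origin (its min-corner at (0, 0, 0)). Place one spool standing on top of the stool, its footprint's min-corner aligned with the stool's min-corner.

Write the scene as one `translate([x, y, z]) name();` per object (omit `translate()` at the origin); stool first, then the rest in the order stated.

stool();
translate([0, 0, 430]) spool();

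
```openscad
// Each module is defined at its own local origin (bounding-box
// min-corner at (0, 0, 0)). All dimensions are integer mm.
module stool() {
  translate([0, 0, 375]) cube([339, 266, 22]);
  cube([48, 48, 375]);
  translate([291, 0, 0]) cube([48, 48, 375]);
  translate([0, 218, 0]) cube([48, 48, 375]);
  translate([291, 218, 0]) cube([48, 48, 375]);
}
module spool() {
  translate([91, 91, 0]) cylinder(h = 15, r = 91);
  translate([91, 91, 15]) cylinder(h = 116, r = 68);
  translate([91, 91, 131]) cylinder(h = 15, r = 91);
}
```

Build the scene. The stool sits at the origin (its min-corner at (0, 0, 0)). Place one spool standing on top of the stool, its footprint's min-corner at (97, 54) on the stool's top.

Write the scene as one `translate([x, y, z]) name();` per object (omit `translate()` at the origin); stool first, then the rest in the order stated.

stool();
translate([97, 54, 397]) spool();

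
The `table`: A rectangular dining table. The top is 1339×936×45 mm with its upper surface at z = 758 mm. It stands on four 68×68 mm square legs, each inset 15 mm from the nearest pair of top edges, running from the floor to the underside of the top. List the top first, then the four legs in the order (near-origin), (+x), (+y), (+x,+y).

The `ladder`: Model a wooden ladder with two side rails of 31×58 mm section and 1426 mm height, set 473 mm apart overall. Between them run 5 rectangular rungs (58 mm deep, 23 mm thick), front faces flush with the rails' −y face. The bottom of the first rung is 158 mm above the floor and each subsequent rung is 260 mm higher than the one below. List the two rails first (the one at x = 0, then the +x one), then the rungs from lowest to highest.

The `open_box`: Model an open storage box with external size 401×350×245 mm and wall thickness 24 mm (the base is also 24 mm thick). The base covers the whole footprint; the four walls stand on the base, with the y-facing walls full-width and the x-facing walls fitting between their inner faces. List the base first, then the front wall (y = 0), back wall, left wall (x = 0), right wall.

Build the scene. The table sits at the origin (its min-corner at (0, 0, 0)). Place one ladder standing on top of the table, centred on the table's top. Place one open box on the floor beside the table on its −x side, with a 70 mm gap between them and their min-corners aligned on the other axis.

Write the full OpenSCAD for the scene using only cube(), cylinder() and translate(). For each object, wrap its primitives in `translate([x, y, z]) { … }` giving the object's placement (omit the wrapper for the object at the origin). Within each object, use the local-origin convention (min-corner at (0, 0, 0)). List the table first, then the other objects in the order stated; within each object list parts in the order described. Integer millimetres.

translate([0, 0, 713]) cube([1339, 936, 45]);
translate([15, 15, 0]) cube([68, 68, 713]);
translate([1256, 15, 0]) cube([68, 68, 713]);
translate([15, 853, 0]) cube([68, 68, 713]);
translate([1256, 853, 0]) cube([68, 68, 713]);
translate([433, 439, 758]) {
  cube([31, 58, 1426]);
  translate([442, 0, 0]) cube([31, 58, 1426]);
  translate([31, 0, 158]) cube([411, 58, 23]);
  translate([31, 0, 418]) cube([411, 58, 23]);
  translate([31, 0, 678]) cube([411, 58, 23]);
  translate([31, 0, 938]) cube([411, 58, 23]);
  translate([31, 0, 1198]) cube([411, 58, 23]);
}
translate([-471, 0, 0]) {
  cube([401, 350, 24]);
  translate([0, 0, 24]) cube([401, 24, 221]);
  translate([0, 326, 24]) cube([401, 24, 221]);
  translate([0, 24, 24]) cube([24, 302, 221]);
  translate([377, 24, 24]) cube([24, 302, 221]);
}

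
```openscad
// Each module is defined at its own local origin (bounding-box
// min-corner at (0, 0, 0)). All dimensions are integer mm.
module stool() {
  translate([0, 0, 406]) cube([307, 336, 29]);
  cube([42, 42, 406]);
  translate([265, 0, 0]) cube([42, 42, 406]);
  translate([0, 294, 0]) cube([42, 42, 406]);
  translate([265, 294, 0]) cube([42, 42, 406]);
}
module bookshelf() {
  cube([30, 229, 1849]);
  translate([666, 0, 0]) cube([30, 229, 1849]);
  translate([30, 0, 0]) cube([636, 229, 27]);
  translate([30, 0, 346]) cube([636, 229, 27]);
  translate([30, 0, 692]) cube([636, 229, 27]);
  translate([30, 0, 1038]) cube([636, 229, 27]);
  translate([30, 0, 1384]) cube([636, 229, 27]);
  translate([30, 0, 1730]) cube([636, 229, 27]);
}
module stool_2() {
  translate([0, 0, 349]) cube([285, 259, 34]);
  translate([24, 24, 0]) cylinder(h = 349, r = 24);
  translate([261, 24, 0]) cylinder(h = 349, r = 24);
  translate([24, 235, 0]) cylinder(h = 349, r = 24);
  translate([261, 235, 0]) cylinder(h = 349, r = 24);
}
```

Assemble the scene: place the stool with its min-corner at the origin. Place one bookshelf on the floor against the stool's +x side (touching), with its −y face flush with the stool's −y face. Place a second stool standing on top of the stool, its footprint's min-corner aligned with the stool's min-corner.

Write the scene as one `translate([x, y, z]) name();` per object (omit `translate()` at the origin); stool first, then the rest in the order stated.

stool();
translate([307, 0, 0]) bookshelf();
translate([0, 0, 435]) stool_2();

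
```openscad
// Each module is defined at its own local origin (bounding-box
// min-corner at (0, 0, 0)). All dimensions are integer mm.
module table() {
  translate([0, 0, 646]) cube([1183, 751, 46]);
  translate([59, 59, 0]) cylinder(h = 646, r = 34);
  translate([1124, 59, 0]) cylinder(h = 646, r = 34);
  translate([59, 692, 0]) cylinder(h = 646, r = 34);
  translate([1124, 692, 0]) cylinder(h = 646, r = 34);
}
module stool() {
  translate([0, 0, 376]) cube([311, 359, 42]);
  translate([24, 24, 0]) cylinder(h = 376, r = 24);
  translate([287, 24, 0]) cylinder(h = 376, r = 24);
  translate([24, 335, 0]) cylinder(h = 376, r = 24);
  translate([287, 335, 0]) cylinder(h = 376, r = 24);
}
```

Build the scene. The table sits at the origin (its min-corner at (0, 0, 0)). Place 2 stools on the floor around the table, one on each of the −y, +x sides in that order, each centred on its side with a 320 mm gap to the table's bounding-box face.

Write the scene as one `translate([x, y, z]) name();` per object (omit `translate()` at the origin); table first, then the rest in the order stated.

table();
translate([436, -679, 0]) stool();
translate([1503, 196, 0]) stool();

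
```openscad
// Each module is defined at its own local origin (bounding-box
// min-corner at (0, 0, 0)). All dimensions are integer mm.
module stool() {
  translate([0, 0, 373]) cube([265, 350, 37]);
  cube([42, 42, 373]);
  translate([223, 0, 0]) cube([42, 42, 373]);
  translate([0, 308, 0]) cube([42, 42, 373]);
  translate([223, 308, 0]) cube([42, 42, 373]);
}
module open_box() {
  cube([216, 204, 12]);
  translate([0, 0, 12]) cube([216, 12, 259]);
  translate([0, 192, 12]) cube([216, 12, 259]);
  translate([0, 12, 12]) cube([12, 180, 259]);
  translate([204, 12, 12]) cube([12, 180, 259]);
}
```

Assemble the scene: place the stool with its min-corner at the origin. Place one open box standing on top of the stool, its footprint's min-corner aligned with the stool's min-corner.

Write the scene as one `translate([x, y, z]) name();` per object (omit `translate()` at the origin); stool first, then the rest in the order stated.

stool();
translate([0, 0, 410]) open_box();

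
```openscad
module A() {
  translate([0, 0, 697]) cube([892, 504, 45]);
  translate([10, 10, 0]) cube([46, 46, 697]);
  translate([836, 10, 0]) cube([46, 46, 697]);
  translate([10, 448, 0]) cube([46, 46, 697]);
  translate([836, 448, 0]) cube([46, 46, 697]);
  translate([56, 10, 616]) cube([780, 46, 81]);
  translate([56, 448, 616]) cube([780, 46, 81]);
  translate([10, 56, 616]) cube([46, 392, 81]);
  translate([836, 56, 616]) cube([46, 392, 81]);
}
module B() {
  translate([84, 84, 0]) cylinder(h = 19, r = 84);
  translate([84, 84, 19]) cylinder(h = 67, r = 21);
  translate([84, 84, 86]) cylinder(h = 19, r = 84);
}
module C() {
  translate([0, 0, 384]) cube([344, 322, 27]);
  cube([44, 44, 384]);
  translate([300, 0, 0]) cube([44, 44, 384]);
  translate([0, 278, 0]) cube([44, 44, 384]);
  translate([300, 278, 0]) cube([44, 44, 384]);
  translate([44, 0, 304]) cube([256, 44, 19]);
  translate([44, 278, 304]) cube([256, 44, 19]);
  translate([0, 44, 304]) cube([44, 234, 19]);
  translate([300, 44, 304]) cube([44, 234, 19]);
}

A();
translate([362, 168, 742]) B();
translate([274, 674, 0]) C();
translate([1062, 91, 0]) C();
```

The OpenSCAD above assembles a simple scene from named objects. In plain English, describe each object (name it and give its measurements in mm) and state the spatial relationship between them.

A is a rectangular dining table. The top is 892×504×45 mm with its upper surface at z = 742 mm. It stands on four 46×46 mm square legs, each inset 10 mm from the nearest pair of top edges, running from the floor to the underside of the top. Four apron rails, 46 mm thick and 81 mm tall, run between adjacent legs with their top edges flush with the underside of the top and their outer faces flush with the legs' outer faces.

B is a spool: two coaxial disc flanges of radius 84 mm and thickness 19 mm, joined by a core cylinder of radius 21 mm and height 67 mm. The lower flange rests on z = 0 and the three cylinders share a vertical axis.

C is a four-legged stool. The seat is a 344×322×27 mm slab whose top surface is at z = 411 mm; four square legs, each 44×44 mm in cross-section, run from the floor (z = 0) to the underside of the seat, each flush with a corner of the seat. Four stretchers, 44 mm wide and 19 mm tall, connect adjacent legs with their undersides at z = 304 mm, each running between the inner faces of the legs it joins and aligned with the legs' outer faces on the other axis.

The spool is on top of the table, centred. Two stools sit around the table at the +y, +x sides.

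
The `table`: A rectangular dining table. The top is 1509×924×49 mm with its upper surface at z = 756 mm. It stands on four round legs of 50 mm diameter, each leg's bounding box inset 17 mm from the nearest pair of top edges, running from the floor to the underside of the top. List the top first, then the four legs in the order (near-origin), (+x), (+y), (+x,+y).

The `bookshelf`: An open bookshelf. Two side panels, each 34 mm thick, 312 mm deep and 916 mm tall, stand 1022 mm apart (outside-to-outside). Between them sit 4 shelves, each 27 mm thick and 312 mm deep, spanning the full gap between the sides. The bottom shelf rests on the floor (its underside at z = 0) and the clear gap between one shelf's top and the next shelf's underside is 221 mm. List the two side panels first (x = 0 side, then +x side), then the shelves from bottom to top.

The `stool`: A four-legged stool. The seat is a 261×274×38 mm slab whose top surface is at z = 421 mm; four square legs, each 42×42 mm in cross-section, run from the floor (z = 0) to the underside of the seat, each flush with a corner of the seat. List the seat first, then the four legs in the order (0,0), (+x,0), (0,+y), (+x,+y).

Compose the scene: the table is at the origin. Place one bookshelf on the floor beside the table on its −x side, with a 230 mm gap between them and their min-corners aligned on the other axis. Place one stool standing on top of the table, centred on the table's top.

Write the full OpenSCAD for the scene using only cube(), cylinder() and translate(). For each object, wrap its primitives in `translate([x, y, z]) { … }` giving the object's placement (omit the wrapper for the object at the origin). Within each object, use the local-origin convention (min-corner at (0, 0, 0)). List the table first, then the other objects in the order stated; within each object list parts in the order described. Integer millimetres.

translate([0, 0, 707]) cube([1509, 924, 49]);
translate([42, 42, 0]) cylinder(h = 707, r = 25);
translate([1467, 42, 0]) cylinder(h = 707, r = 25);
translate([42, 882, 0]) cylinder(h = 707, r = 25);
translate([1467, 882, 0]) cylinder(h = 707, r = 25);
translate([-1252, 0, 0]) {
  cube([34, 312, 916]);
  translate([988, 0, 0]) cube([34, 312, 916]);
  translate([34, 0, 0]) cube([954, 312, 27]);
  translate([34, 0, 248]) cube([954, 312, 27]);
  translate([34, 0, 496]) cube([954, 312, 27]);
  translate([34, 0, 744]) cube([954, 312, 27]);
}
translate([624, 325, 756]) {
  translate([0, 0, 383]) cube([261, 274, 38]);
  cube([42, 42, 383]);
  translate([219, 0, 0]) cube([42, 42, 383]);
  translate([0, 232, 0]) cube([42, 42, 383]);
  translate([219, 232, 0]) cube([42, 42, 383]);
}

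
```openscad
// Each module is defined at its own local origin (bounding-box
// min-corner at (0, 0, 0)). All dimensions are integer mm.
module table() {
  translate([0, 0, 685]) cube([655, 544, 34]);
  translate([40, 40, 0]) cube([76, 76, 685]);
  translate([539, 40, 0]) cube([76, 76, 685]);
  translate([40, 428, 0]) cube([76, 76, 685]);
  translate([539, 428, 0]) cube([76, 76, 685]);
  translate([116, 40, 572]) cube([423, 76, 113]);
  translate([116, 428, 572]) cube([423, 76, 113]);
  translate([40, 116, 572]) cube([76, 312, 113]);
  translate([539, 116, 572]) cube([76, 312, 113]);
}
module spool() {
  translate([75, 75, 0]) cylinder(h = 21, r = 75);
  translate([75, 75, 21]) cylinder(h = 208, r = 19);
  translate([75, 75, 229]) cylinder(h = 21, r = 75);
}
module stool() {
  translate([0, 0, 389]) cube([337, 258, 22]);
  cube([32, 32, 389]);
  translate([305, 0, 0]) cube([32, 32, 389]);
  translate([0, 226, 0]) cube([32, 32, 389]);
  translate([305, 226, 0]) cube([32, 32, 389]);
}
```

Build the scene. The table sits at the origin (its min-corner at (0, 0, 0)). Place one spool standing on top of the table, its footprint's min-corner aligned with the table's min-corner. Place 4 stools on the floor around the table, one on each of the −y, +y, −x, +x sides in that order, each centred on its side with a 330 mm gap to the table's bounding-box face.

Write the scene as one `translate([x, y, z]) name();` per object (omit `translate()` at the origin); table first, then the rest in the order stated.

table();
translate([0, 0, 719]) spool();
translate([159, -588, 0]) stool();
translate([159, 874, 0]) stool();
translate([-667, 143, 0]) stool();
translate([985, 143, 0]) stool();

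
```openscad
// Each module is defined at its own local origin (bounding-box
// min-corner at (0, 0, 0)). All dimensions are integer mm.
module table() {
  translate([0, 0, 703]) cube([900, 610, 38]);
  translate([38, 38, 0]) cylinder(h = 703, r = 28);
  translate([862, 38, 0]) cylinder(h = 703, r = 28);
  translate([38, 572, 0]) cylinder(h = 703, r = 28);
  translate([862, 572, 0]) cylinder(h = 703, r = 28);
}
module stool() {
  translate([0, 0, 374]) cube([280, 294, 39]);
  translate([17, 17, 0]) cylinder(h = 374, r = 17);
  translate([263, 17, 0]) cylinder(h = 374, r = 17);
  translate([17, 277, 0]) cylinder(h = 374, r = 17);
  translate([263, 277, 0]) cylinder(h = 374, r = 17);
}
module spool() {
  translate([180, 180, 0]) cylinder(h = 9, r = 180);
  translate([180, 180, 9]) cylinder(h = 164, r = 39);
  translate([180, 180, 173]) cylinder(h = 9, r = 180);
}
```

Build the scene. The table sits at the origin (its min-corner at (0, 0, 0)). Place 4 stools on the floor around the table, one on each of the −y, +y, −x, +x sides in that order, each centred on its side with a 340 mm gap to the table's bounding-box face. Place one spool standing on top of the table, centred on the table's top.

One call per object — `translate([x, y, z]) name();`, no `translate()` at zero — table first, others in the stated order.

table();
translate([310, -634, 0]) stool();
translate([310, 950, 0]) stool();
translate([-620, 158, 0]) stool();
translate([1240, 158, 0]) stool();
translate([270, 125, 741]) spool();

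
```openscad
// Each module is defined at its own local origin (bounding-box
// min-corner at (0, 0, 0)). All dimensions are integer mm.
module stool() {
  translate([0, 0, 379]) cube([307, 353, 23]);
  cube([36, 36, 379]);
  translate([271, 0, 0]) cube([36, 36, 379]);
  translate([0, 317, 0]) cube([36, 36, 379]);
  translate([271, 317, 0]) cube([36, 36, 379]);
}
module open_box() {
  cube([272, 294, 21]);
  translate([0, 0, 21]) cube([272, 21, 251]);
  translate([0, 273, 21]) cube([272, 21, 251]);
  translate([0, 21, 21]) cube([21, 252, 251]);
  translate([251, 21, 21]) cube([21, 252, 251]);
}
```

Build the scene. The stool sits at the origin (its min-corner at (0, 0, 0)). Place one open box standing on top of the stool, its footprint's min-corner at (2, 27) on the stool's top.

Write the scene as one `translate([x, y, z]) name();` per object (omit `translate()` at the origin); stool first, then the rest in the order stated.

stool();
translate([2, 27, 402]) open_box();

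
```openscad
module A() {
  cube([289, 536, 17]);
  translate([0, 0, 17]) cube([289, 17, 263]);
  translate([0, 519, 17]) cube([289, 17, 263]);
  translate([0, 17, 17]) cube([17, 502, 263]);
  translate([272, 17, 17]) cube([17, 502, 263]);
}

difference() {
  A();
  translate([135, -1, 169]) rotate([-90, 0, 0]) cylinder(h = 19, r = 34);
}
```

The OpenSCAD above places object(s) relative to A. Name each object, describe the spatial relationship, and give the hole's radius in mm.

The subtracted cylinder has r = 34 mm.

A is an open box. The open box has a circular hole through its front wall. The hole's radius is 34 mm.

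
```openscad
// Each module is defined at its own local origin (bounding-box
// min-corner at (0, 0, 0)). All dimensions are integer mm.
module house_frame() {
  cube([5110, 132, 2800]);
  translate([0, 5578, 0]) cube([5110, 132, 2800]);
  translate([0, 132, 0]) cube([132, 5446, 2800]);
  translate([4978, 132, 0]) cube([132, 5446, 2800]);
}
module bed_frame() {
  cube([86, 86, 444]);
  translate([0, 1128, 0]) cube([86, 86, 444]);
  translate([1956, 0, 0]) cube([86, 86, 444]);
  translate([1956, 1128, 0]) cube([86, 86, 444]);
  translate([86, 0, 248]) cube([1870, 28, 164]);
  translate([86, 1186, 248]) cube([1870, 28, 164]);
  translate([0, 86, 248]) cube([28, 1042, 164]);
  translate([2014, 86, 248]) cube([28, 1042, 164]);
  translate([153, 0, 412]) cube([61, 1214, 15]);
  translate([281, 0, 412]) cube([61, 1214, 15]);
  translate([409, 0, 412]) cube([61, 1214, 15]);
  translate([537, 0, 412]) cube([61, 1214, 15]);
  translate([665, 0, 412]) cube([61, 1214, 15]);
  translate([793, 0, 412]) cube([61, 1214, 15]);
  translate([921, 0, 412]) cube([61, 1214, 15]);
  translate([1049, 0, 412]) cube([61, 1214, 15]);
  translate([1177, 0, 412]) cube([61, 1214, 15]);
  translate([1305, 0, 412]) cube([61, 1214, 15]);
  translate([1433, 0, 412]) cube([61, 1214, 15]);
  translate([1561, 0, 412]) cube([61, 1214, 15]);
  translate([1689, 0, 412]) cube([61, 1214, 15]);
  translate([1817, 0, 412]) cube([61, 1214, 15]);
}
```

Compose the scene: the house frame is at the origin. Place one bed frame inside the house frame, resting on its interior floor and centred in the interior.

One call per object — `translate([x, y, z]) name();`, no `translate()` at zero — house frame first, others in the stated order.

house_frame();
translate([1534, 2248, 0]) bed_frame();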